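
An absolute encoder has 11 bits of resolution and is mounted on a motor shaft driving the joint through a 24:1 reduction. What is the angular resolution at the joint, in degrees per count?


counts = 2^11 = 2048
effective counts at joint = 2048 * 24 = 49152
resolution = 360 / 49152
= 0.0073 deg/count


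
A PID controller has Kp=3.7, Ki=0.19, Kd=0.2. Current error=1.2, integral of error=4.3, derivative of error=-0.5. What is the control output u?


u = Kp*e + Ki*int(e) + Kd*de/dt
= 3.7*1.2 + 0.19*4.3 + 0.2*(-0.5)
= 4.44 + 0.817 + -0.1
= 5.157


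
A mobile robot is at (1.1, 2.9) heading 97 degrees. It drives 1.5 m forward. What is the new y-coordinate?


y_new = y0 + d*sin(theta)
= 2.9 + 1.5*sin(97)
= 2.9 + 1.4888
= 4.3888


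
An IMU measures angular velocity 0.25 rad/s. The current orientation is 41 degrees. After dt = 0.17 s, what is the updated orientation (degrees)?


delta_theta = w * dt = 0.25 * 0.17 = 0.0425 rad
= 2.4351 deg
theta_new = 41 + 2.4351 = 43.4351 deg


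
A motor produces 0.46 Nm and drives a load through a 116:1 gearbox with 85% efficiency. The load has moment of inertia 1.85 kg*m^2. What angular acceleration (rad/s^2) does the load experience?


tau_out = tau_motor * N * eta
= 0.46 * 116 * 0.85 = 45.356 Nm
alpha = tau_out / I = 45.356 / 1.85
= 24.5168 rad/s^2


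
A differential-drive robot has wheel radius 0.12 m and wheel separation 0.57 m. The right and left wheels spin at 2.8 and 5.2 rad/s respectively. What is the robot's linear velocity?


vR = r*wR = 0.12*2.8 = 0.336 m/s
vL = r*wL = 0.12*5.2 = 0.624 m/s
v = (vR+vL)/2 = 0.48 m/s
omega = (vR-vL)/L = -0.5053 rad/s
linear velocity = 0.48 m/s


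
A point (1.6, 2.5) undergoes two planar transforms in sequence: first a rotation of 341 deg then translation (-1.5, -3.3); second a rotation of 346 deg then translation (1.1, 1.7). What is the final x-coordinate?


After transform 1:
x1 = cos(341)*1.6 - sin(341)*2.5 + -1.5 = 0.8268
y1 = sin(341)*1.6 + cos(341)*2.5 + -3.3 = -1.4571
After transform 2:
x2 = cos(346)*0.8268 - sin(346)*-1.4571 + 1.1
= 1.5497


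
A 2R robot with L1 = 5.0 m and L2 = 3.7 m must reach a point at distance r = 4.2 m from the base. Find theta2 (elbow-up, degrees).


cos(theta2) = (r^2 - L1^2 - L2^2) / (2*L1*L2)
cos(theta2) = (17.64 - 25.0 - 13.69) / 37.0
cos(theta2) = -0.568919
theta2 = 124.6749 degrees


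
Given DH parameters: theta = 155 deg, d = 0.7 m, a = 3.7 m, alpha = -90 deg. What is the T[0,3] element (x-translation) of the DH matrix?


T[0,3] = a * cos(theta)
= 3.7 * cos(155 deg)
= 3.7 * -0.9063
= -3.3533


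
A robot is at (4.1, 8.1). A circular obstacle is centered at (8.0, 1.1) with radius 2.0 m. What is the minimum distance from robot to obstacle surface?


center_dist = sqrt((4.1-8.0)^2 + (8.1-1.1)^2)
= sqrt(15.21 + 49.0)
= 8.0131
min_dist = center_dist - radius = 8.0131 - 2.0 = 6.0131 m


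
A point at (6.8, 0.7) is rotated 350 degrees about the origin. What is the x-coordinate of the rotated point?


x' = x*cos(theta) - y*sin(theta)
cos(350 deg) = 0.9848, sin(350 deg) = -0.1736
x' = 6.8 * 0.9848 - 0.7 * -0.1736
= 6.6967 - -0.1216
= 6.8182


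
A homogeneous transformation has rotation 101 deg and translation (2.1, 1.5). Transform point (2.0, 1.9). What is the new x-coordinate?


x' = cos(theta)*px - sin(theta)*py + tx
= -0.1908*2.0 - 0.9816*1.9 + 2.1
= -0.1467


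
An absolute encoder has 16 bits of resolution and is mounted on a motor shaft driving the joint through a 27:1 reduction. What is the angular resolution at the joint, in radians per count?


counts = 2^16 = 65536
effective counts at joint = 65536 * 27 = 1769472
resolution = 2*pi / 1769472
= 3.5509e-06 rad/count


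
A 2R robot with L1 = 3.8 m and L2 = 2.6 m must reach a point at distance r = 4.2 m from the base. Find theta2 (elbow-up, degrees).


cos(theta2) = (r^2 - L1^2 - L2^2) / (2*L1*L2)
cos(theta2) = (17.64 - 14.44 - 6.76) / 19.76
cos(theta2) = -0.180162
theta2 = 100.3792 degrees


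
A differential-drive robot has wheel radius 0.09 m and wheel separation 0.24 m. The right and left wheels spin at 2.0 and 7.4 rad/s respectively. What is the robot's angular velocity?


vR = r*wR = 0.09*2.0 = 0.18 m/s
vL = r*wL = 0.09*7.4 = 0.666 m/s
v = (vR+vL)/2 = 0.423 m/s
omega = (vR-vL)/L = -2.025 rad/s
angular velocity = -2.025 rad/s


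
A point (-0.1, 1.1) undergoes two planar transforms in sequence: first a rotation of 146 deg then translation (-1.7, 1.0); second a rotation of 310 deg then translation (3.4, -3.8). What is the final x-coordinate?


After transform 1:
x1 = cos(146)*-0.1 - sin(146)*1.1 + -1.7 = -2.2322
y1 = sin(146)*-0.1 + cos(146)*1.1 + 1.0 = 0.0321
After transform 2:
x2 = cos(310)*-2.2322 - sin(310)*0.0321 + 3.4
= 1.9898


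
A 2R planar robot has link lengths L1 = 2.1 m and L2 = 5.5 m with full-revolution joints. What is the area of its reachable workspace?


r_max = L1 + L2 = 7.6 m
r_min = |L1 - L2| = 3.4 m
Area = pi*(r_max^2 - r_min^2)
= pi*(57.76 - 11.56)
= pi * 46.2
= 145.1416 m^2


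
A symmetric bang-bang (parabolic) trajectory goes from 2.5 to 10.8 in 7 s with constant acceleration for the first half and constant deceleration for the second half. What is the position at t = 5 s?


Symmetric rest-to-rest: each phase covers (pf-p0)/2 in time T/2. 0.5*a*(T/2)^2 = (pf-p0)/2 => a = 4*(pf-p0)/T^2
a = 4*(10.8-2.5)/7^2 = 0.6776
t = 5 is in the deceleration phase (t > T/2).
p = pf - 0.5*a*(T-t)^2 = 10.8 - 0.5*0.6776*2^2
= 9.4449


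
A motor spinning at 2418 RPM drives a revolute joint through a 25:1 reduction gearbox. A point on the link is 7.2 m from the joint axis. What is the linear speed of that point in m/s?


omega_motor = 2418 * 2*pi/60 = 253.2124 rad/s
omega_joint = omega_motor / 25 = 10.1285 rad/s
v = omega_joint * r = 10.1285 * 7.2
= 72.9252 m/s


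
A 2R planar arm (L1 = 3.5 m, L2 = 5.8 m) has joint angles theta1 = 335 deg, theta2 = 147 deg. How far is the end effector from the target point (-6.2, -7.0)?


End effector via forward kinematics:
x = L1*cos(t1) + L2*cos(t1+t2) = 0.0985
y = L1*sin(t1) + L2*sin(t1+t2) = 3.4395
Distance to target:
d = sqrt((-6.2 - 0.0985)^2 + (-7.0 - 3.4395)^2)
= sqrt(39.6717 + 108.9835)
= 12.1924 m


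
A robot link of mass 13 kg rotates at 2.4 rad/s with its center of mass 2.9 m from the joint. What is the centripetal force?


F = m * omega^2 * r
= 13 * 2.4^2 * 2.9
= 13 * 5.76 * 2.9
= 217.152 N


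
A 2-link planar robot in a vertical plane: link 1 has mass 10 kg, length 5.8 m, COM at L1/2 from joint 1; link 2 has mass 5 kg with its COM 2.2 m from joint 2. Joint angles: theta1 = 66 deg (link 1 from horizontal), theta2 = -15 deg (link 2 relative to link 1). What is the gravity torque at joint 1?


Horizontal distance from joint 1 to link-1 COM:
  x_c1 = (L1/2)*cos(t1) = 2.9 * 0.4067 = 1.1795 m
Horizontal distance from joint 1 to link-2 COM:
  x_c2 = L1*cos(t1) + Lc2*cos(t1+t2)
       = 5.8*0.4067 + 2.2*0.6293 = 3.7436 m
tau1 = m1*g*x_c1 + m2*g*x_c2
     = 10*9.81*1.1795 + 5*9.81*3.7436
     = 115.7125 + 183.6225
     = 299.335 Nm


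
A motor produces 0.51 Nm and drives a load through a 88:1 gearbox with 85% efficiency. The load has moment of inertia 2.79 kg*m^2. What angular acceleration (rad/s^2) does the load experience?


tau_out = tau_motor * N * eta
= 0.51 * 88 * 0.85 = 38.148 Nm
alpha = tau_out / I = 38.148 / 2.79
= 13.6731 rad/s^2


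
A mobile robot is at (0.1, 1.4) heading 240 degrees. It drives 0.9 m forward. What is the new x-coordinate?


x_new = x0 + d*cos(theta)
= 0.1 + 0.9*cos(240)
= 0.1 + -0.45
= -0.35


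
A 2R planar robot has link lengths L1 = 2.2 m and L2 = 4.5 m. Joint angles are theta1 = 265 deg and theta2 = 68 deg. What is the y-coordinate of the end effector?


Convert angles to radians: theta1 = 4.6251, theta2 = 1.1868
y = L1*sin(theta1) + L2*sin(theta1+theta2)
y = -2.1916 + -2.043
y = -4.2346


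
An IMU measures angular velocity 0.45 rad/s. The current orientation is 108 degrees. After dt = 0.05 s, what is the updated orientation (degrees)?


delta_theta = w * dt = 0.45 * 0.05 = 0.0225 rad
= 1.2892 deg
theta_new = 108 + 1.2892 = 109.2892 deg


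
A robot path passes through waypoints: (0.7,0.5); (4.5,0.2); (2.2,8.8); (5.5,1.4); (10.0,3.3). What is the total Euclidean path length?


Segment lengths:
  seg1 = sqrt((3.8)^2 + (-0.3)^2) = 3.8118
  seg2 = sqrt((-2.3)^2 + (8.6)^2) = 8.9022
  seg3 = sqrt((3.3)^2 + (-7.4)^2) = 8.1025
  seg4 = sqrt((4.5)^2 + (1.9)^2) = 4.8847
Total = 25.7012


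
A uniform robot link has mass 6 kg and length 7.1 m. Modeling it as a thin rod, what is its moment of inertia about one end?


I = (1/3) * m * L^2
= (1/3) * 6 * 7.1^2
= 0.333333 * 6 * 50.41
= 100.82 kg*m^2


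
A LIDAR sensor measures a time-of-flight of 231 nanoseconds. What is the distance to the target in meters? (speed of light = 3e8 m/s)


tof = 231 ns = 2.31e-07 s
dist = c * tof / 2
= 3e8 * 2.31e-07 / 2
= 34.65 m


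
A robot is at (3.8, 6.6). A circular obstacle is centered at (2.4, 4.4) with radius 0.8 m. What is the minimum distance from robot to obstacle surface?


center_dist = sqrt((3.8-2.4)^2 + (6.6-4.4)^2)
= sqrt(1.96 + 4.84)
= 2.6077
min_dist = center_dist - radius = 2.6077 - 0.8 = 1.8077 m


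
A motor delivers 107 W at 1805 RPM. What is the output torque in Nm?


omega = 1805 * 2*pi/60 = 189.0192 rad/s
tau = P / omega = 107 / 189.0192
= 0.5661 Nm


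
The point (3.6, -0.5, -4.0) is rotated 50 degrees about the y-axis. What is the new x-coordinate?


Rotation about y-axis: x' = x*cos(theta) + z*sin(theta)
= 3.6 * 0.6428 + -4.0 * 0.766
= -0.7501


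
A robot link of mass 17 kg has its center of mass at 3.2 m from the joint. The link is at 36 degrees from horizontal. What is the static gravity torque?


tau = m*g*L*cos(angle)
= 17 * 9.81 * 3.2 * cos(36 deg)
= 17 * 9.81 * 3.2 * 0.809
= 431.7432 Nm


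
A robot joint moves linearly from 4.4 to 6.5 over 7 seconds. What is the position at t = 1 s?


s = t/T = 1/7 = 0.1429
p(t) = p0 + (pf-p0)*s
= 4.4 + (6.5 - 4.4) * 0.1429
= 4.7


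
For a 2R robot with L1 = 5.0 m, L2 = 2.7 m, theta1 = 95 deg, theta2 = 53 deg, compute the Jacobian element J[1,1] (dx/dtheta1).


J[1,1] = -L1*sin(t1) - L2*sin(t1+t2)
= -5.0*sin(95) - 2.7*sin(148)
= -6.4118


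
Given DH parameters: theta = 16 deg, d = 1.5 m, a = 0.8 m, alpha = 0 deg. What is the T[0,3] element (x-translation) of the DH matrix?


T[0,3] = a * cos(theta)
= 0.8 * cos(16 deg)
= 0.8 * 0.9613
= 0.769


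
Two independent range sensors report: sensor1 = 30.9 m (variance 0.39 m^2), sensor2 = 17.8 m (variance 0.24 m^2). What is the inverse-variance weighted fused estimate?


w1 = (1/var1) / (1/var1 + 1/var2)
   = 2.5641 / (2.5641 + 4.1667) = 0.381
w2 = 1 - w1 = 0.619
fused = w1*s1 + w2*s2 = 11.7714 + 11.019
= 22.7905 m


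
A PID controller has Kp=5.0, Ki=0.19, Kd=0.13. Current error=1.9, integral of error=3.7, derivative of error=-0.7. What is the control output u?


u = Kp*e + Ki*int(e) + Kd*de/dt
= 5.0*1.9 + 0.19*3.7 + 0.13*(-0.7)
= 9.5 + 0.703 + -0.091
= 10.112


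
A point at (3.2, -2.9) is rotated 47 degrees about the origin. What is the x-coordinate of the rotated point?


x' = x*cos(theta) - y*sin(theta)
cos(47 deg) = 0.682, sin(47 deg) = 0.7314
x' = 3.2 * 0.682 - -2.9 * 0.7314
= 2.1824 - -2.1209
= 4.3033


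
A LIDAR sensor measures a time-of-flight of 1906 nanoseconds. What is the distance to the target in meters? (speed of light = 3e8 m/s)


tof = 1906 ns = 1.906e-06 s
dist = c * tof / 2
= 3e8 * 1.906e-06 / 2
= 285.9 m


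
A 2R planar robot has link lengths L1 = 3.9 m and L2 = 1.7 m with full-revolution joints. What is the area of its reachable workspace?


r_max = L1 + L2 = 5.6 m
r_min = |L1 - L2| = 2.2 m
Area = pi*(r_max^2 - r_min^2)
= pi*(31.36 - 4.84)
= pi * 26.52
= 83.315 m^2


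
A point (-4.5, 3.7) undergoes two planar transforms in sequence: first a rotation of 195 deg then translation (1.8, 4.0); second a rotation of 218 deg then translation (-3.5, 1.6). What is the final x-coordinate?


After transform 1:
x1 = cos(195)*-4.5 - sin(195)*3.7 + 1.8 = 7.1043
y1 = sin(195)*-4.5 + cos(195)*3.7 + 4.0 = 1.5908
After transform 2:
x2 = cos(218)*7.1043 - sin(218)*1.5908 + -3.5
= -8.1189


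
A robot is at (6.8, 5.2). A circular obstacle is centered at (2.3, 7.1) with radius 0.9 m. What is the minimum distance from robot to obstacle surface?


center_dist = sqrt((6.8-2.3)^2 + (5.2-7.1)^2)
= sqrt(20.25 + 3.61)
= 4.8847
min_dist = center_dist - radius = 4.8847 - 0.9 = 3.9847 m


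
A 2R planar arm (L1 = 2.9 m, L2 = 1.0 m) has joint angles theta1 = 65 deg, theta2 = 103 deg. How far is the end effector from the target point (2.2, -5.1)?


End effector via forward kinematics:
x = L1*cos(t1) + L2*cos(t1+t2) = 0.2474
y = L1*sin(t1) + L2*sin(t1+t2) = 2.8362
Distance to target:
d = sqrt((2.2 - 0.2474)^2 + (-5.1 - 2.8362)^2)
= sqrt(3.8125 + 62.9833)
= 8.1729 m


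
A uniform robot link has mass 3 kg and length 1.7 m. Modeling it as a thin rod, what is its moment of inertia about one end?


I = (1/3) * m * L^2
= (1/3) * 3 * 1.7^2
= 0.333333 * 3 * 2.89
= 2.89 kg*m^2


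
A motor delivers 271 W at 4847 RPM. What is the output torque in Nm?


omega = 4847 * 2*pi/60 = 507.5767 rad/s
tau = P / omega = 271 / 507.5767
= 0.5339 Nm


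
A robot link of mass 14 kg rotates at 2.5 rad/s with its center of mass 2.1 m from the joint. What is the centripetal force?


F = m * omega^2 * r
= 14 * 2.5^2 * 2.1
= 14 * 6.25 * 2.1
= 183.75 N


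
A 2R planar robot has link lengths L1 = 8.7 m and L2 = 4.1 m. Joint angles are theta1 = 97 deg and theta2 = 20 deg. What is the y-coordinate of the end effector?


Convert angles to radians: theta1 = 1.693, theta2 = 0.3491
y = L1*sin(theta1) + L2*sin(theta1+theta2)
y = 8.6352 + 3.6531
y = 12.2883


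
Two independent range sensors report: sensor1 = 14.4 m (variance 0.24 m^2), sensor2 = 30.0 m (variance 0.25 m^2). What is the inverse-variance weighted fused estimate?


w1 = (1/var1) / (1/var1 + 1/var2)
   = 4.1667 / (4.1667 + 4.0) = 0.5102
w2 = 1 - w1 = 0.4898
fused = w1*s1 + w2*s2 = 7.3469 + 14.6939
= 22.0408 m


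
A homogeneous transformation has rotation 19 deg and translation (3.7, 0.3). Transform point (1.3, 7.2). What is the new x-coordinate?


x' = cos(theta)*px - sin(theta)*py + tx
= 0.9455*1.3 - 0.3256*7.2 + 3.7
= 2.5851


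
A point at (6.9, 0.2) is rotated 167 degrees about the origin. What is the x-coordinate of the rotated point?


x' = x*cos(theta) - y*sin(theta)
cos(167 deg) = -0.9744, sin(167 deg) = 0.225
x' = 6.9 * -0.9744 - 0.2 * 0.225
= -6.7232 - 0.045
= -6.7681


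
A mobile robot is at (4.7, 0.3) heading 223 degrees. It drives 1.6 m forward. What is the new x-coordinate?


x_new = x0 + d*cos(theta)
= 4.7 + 1.6*cos(223)
= 4.7 + -1.1702
= 3.5298


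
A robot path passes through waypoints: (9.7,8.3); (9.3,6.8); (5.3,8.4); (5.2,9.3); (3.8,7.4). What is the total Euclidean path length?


Segment lengths:
  seg1 = sqrt((-0.4)^2 + (-1.5)^2) = 1.5524
  seg2 = sqrt((-4.0)^2 + (1.6)^2) = 4.3081
  seg3 = sqrt((-0.1)^2 + (0.9)^2) = 0.9055
  seg4 = sqrt((-1.4)^2 + (-1.9)^2) = 2.3601
Total = 9.1262


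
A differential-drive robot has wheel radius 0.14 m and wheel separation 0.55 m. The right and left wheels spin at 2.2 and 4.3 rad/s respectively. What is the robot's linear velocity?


vR = r*wR = 0.14*2.2 = 0.308 m/s
vL = r*wL = 0.14*4.3 = 0.602 m/s
v = (vR+vL)/2 = 0.455 m/s
omega = (vR-vL)/L = -0.5345 rad/s
linear velocity = 0.455 m/s


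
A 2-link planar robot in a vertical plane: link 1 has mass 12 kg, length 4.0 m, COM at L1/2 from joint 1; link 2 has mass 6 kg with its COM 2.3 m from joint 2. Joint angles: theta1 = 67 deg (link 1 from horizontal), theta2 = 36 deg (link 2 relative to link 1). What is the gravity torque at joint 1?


Horizontal distance from joint 1 to link-1 COM:
  x_c1 = (L1/2)*cos(t1) = 2.0 * 0.3907 = 0.7815 m
Horizontal distance from joint 1 to link-2 COM:
  x_c2 = L1*cos(t1) + Lc2*cos(t1+t2)
       = 4.0*0.3907 + 2.3*-0.225 = 1.0455 m
tau1 = m1*g*x_c1 + m2*g*x_c2
     = 12*9.81*0.7815 + 6*9.81*1.0455
     = 91.9937 + 61.5403
     = 153.534 Nm


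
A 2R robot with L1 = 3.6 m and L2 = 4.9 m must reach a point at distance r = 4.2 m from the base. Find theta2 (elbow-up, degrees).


cos(theta2) = (r^2 - L1^2 - L2^2) / (2*L1*L2)
cos(theta2) = (17.64 - 12.96 - 24.01) / 35.28
cos(theta2) = -0.547902
theta2 = 123.2232 degrees


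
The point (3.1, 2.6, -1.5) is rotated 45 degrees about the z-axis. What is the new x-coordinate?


Rotation about z-axis: x' = x*cos(theta) - y*sin(theta)
= 3.1 * 0.7071 - 2.6 * 0.7071
= 0.3536


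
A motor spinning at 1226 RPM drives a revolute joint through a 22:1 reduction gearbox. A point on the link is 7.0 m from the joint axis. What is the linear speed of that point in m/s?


omega_motor = 1226 * 2*pi/60 = 128.3864 rad/s
omega_joint = omega_motor / 22 = 5.8357 rad/s
v = omega_joint * r = 5.8357 * 7.0
= 40.8502 m/s


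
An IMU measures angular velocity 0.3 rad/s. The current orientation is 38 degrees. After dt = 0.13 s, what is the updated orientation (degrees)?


delta_theta = w * dt = 0.3 * 0.13 = 0.039 rad
= 2.2345 deg
theta_new = 38 + 2.2345 = 40.2345 deg


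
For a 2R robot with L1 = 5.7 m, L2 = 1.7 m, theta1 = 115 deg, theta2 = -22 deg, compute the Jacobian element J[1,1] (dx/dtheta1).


J[1,1] = -L1*sin(t1) - L2*sin(t1+t2)
= -5.7*sin(115) - 1.7*sin(93)
= -6.8636


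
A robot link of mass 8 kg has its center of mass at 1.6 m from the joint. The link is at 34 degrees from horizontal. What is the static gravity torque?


tau = m*g*L*cos(angle)
= 8 * 9.81 * 1.6 * cos(34 deg)
= 8 * 9.81 * 1.6 * 0.829
= 104.1006 Nm


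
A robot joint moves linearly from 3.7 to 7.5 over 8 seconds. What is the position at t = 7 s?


s = t/T = 7/8 = 0.875
p(t) = p0 + (pf-p0)*s
= 3.7 + (7.5 - 3.7) * 0.875
= 7.025


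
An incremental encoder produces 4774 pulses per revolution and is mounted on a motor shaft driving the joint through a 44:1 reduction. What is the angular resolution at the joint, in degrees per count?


counts per rev = 4774
effective counts at joint = 4774 * 44 = 210056
resolution = 360 / 210056
= 0.0017 deg/count


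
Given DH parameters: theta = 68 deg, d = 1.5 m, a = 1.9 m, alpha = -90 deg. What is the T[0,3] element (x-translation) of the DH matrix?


T[0,3] = a * cos(theta)
= 1.9 * cos(68 deg)
= 1.9 * 0.3746
= 0.7118


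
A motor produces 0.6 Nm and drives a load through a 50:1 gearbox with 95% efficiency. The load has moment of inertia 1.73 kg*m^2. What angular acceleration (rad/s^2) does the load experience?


tau_out = tau_motor * N * eta
= 0.6 * 50 * 0.95 = 28.5 Nm
alpha = tau_out / I = 28.5 / 1.73
= 16.474 rad/s^2


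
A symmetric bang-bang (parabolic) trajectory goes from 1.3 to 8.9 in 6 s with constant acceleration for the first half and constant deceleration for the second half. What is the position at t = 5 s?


Symmetric rest-to-rest: each phase covers (pf-p0)/2 in time T/2. 0.5*a*(T/2)^2 = (pf-p0)/2 => a = 4*(pf-p0)/T^2
a = 4*(8.9-1.3)/6^2 = 0.8444
t = 5 is in the deceleration phase (t > T/2).
p = pf - 0.5*a*(T-t)^2 = 8.9 - 0.5*0.8444*1^2
= 8.4778


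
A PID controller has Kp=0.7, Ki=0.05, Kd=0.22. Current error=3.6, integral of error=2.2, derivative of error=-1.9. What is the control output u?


u = Kp*e + Ki*int(e) + Kd*de/dt
= 0.7*3.6 + 0.05*2.2 + 0.22*(-1.9)
= 2.52 + 0.11 + -0.418
= 2.212


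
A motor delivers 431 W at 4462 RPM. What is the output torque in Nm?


omega = 4462 * 2*pi/60 = 467.2595 rad/s
tau = P / omega = 431 / 467.2595
= 0.9224 Nm


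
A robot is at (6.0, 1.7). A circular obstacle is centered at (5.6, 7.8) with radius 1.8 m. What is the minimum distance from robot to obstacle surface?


center_dist = sqrt((6.0-5.6)^2 + (1.7-7.8)^2)
= sqrt(0.16 + 37.21)
= 6.1131
min_dist = center_dist - radius = 6.1131 - 1.8 = 4.3131 m


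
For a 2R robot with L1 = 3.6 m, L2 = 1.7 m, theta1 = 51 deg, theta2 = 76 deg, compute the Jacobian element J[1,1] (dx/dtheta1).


J[1,1] = -L1*sin(t1) - L2*sin(t1+t2)
= -3.6*sin(51) - 1.7*sin(127)
= -4.1554


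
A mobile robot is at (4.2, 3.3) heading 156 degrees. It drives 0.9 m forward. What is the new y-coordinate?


y_new = y0 + d*sin(theta)
= 3.3 + 0.9*sin(156)
= 3.3 + 0.3661
= 3.6661


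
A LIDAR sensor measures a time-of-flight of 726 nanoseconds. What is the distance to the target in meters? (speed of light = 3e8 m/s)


tof = 726 ns = 7.26e-07 s
dist = c * tof / 2
= 3e8 * 7.26e-07 / 2
= 108.9 m


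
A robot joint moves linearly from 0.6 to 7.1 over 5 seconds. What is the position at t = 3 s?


s = t/T = 3/5 = 0.6
p(t) = p0 + (pf-p0)*s
= 0.6 + (7.1 - 0.6) * 0.6
= 4.5


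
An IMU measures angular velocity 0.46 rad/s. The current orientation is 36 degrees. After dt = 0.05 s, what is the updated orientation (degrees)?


delta_theta = w * dt = 0.46 * 0.05 = 0.023 rad
= 1.3178 deg
theta_new = 36 + 1.3178 = 37.3178 deg


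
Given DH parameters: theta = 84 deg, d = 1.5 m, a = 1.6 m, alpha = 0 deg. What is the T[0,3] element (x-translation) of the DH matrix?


T[0,3] = a * cos(theta)
= 1.6 * cos(84 deg)
= 1.6 * 0.1045
= 0.1672


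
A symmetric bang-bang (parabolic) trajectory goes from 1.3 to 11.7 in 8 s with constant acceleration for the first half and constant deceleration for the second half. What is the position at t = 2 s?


Symmetric rest-to-rest: each phase covers (pf-p0)/2 in time T/2. 0.5*a*(T/2)^2 = (pf-p0)/2 => a = 4*(pf-p0)/T^2
a = 4*(11.7-1.3)/8^2 = 0.65
t = 2 is in the acceleration phase (t <= T/2).
p = p0 + 0.5*a*t^2 = 1.3 + 0.5*0.65*2^2
= 2.6


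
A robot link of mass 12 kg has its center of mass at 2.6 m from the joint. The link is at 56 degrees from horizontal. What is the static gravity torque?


tau = m*g*L*cos(angle)
= 12 * 9.81 * 2.6 * cos(56 deg)
= 12 * 9.81 * 2.6 * 0.5592
= 171.1533 Nm


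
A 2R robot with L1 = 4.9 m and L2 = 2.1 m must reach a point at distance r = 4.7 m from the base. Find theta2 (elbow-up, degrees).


cos(theta2) = (r^2 - L1^2 - L2^2) / (2*L1*L2)
cos(theta2) = (22.09 - 24.01 - 4.41) / 20.58
cos(theta2) = -0.30758
theta2 = 107.9135 degrees


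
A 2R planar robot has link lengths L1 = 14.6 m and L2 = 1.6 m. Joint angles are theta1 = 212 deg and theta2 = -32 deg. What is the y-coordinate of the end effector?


Convert angles to radians: theta1 = 3.7001, theta2 = -0.5585
y = L1*sin(theta1) + L2*sin(theta1+theta2)
y = -7.7368 + 0.0
y = -7.7368


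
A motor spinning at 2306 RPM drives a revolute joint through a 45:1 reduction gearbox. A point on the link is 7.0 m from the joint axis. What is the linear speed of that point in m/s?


omega_motor = 2306 * 2*pi/60 = 241.4838 rad/s
omega_joint = omega_motor / 45 = 5.3663 rad/s
v = omega_joint * r = 5.3663 * 7.0
= 37.5641 m/s


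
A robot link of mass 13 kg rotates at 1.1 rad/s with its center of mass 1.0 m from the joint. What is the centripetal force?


F = m * omega^2 * r
= 13 * 1.1^2 * 1.0
= 13 * 1.21 * 1.0
= 15.73 N


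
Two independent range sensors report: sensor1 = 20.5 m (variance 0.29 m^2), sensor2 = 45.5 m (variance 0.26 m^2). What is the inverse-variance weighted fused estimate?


w1 = (1/var1) / (1/var1 + 1/var2)
   = 3.4483 / (3.4483 + 3.8462) = 0.4727
w2 = 1 - w1 = 0.5273
fused = w1*s1 + w2*s2 = 9.6909 + 23.9909
= 33.6818 m


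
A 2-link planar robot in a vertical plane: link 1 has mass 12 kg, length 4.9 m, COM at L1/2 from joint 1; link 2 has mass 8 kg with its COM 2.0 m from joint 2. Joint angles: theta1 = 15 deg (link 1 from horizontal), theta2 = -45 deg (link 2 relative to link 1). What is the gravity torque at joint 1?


Horizontal distance from joint 1 to link-1 COM:
  x_c1 = (L1/2)*cos(t1) = 2.45 * 0.9659 = 2.3665 m
Horizontal distance from joint 1 to link-2 COM:
  x_c2 = L1*cos(t1) + Lc2*cos(t1+t2)
       = 4.9*0.9659 + 2.0*0.866 = 6.4651 m
tau1 = m1*g*x_c1 + m2*g*x_c2
     = 12*9.81*2.3665 + 8*9.81*6.4651
     = 278.5865 + 507.3801
     = 785.9666 Nm


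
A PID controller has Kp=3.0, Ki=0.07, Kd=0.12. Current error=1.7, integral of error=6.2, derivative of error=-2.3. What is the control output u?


u = Kp*e + Ki*int(e) + Kd*de/dt
= 3.0*1.7 + 0.07*6.2 + 0.12*(-2.3)
= 5.1 + 0.434 + -0.276
= 5.258


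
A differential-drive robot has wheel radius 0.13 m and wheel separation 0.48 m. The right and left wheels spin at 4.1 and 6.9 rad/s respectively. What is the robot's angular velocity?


vR = r*wR = 0.13*4.1 = 0.533 m/s
vL = r*wL = 0.13*6.9 = 0.897 m/s
v = (vR+vL)/2 = 0.715 m/s
omega = (vR-vL)/L = -0.7583 rad/s
angular velocity = -0.7583 rad/s


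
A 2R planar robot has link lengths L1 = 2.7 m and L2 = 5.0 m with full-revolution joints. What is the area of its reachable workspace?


r_max = L1 + L2 = 7.7 m
r_min = |L1 - L2| = 2.3 m
Area = pi*(r_max^2 - r_min^2)
= pi*(59.29 - 5.29)
= pi * 54.0
= 169.646 m^2


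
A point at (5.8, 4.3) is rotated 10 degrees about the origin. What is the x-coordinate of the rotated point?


x' = x*cos(theta) - y*sin(theta)
cos(10 deg) = 0.9848, sin(10 deg) = 0.1736
x' = 5.8 * 0.9848 - 4.3 * 0.1736
= 5.7119 - 0.7467
= 4.9652


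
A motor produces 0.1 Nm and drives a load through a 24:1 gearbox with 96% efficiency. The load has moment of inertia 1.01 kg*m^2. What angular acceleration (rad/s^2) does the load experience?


tau_out = tau_motor * N * eta
= 0.1 * 24 * 0.96 = 2.304 Nm
alpha = tau_out / I = 2.304 / 1.01
= 2.2812 rad/s^2


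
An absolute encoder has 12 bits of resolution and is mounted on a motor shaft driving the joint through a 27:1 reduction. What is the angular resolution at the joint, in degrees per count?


counts = 2^12 = 4096
effective counts at joint = 4096 * 27 = 110592
resolution = 360 / 110592
= 0.0033 deg/count


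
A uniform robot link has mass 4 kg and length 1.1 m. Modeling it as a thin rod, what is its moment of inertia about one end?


I = (1/3) * m * L^2
= (1/3) * 4 * 1.1^2
= 0.333333 * 4 * 1.21
= 1.6133 kg*m^2


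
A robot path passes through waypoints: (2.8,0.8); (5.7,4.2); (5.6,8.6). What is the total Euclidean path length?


Segment lengths:
  seg1 = sqrt((2.9)^2 + (3.4)^2) = 4.4688
  seg2 = sqrt((-0.1)^2 + (4.4)^2) = 4.4011
Total = 8.8699


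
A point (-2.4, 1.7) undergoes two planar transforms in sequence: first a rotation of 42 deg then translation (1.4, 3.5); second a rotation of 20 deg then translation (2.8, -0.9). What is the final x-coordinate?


After transform 1:
x1 = cos(42)*-2.4 - sin(42)*1.7 + 1.4 = -1.5211
y1 = sin(42)*-2.4 + cos(42)*1.7 + 3.5 = 3.1574
After transform 2:
x2 = cos(20)*-1.5211 - sin(20)*3.1574 + 2.8
= 0.2908


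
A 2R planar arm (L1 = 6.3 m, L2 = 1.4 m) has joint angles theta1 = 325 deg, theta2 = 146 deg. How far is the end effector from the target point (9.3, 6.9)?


End effector via forward kinematics:
x = L1*cos(t1) + L2*cos(t1+t2) = 4.6589
y = L1*sin(t1) + L2*sin(t1+t2) = -2.3065
Distance to target:
d = sqrt((9.3 - 4.6589)^2 + (6.9 - -2.3065)^2)
= sqrt(21.5394 + 84.76)
= 10.3102 m


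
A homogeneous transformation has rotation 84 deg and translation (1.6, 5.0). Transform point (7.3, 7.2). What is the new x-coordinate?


x' = cos(theta)*px - sin(theta)*py + tx
= 0.1045*7.3 - 0.9945*7.2 + 1.6
= -4.7975


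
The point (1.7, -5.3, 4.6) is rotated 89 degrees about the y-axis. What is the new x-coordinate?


Rotation about y-axis: x' = x*cos(theta) + z*sin(theta)
= 1.7 * 0.0175 + 4.6 * 0.9998
= 4.629


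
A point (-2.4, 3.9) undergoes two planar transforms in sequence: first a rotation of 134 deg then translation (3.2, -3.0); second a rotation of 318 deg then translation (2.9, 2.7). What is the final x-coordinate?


After transform 1:
x1 = cos(134)*-2.4 - sin(134)*3.9 + 3.2 = 2.0618
y1 = sin(134)*-2.4 + cos(134)*3.9 + -3.0 = -7.4356
After transform 2:
x2 = cos(318)*2.0618 - sin(318)*-7.4356 + 2.9
= -0.5432


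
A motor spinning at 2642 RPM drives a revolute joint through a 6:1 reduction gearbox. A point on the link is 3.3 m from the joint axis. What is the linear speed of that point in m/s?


omega_motor = 2642 * 2*pi/60 = 276.6696 rad/s
omega_joint = omega_motor / 6 = 46.1116 rad/s
v = omega_joint * r = 46.1116 * 3.3
= 152.1683 m/s


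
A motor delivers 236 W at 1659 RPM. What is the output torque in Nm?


omega = 1659 * 2*pi/60 = 173.7301 rad/s
tau = P / omega = 236 / 173.7301
= 1.3584 Nm


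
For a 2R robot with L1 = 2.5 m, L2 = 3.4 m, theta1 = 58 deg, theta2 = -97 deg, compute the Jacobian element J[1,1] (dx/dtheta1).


J[1,1] = -L1*sin(t1) - L2*sin(t1+t2)
= -2.5*sin(58) - 3.4*sin(-39)
= 0.0196


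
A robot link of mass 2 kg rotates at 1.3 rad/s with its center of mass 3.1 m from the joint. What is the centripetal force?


F = m * omega^2 * r
= 2 * 1.3^2 * 3.1
= 2 * 1.69 * 3.1
= 10.478 N


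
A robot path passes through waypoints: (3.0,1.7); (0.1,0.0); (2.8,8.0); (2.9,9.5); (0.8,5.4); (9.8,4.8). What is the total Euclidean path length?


Segment lengths:
  seg1 = sqrt((-2.9)^2 + (-1.7)^2) = 3.3615
  seg2 = sqrt((2.7)^2 + (8.0)^2) = 8.4433
  seg3 = sqrt((0.1)^2 + (1.5)^2) = 1.5033
  seg4 = sqrt((-2.1)^2 + (-4.1)^2) = 4.6065
  seg5 = sqrt((9.0)^2 + (-0.6)^2) = 9.02
Total = 26.9347


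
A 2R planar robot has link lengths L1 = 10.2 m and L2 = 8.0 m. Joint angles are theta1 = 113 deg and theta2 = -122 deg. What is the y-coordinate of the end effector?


Convert angles to radians: theta1 = 1.9722, theta2 = -2.1293
y = L1*sin(theta1) + L2*sin(theta1+theta2)
y = 9.3891 + -1.2515
y = 8.1377


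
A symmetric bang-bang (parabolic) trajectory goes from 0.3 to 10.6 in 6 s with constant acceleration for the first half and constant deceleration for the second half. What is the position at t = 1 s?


Symmetric rest-to-rest: each phase covers (pf-p0)/2 in time T/2. 0.5*a*(T/2)^2 = (pf-p0)/2 => a = 4*(pf-p0)/T^2
a = 4*(10.6-0.3)/6^2 = 1.1444
t = 1 is in the acceleration phase (t <= T/2).
p = p0 + 0.5*a*t^2 = 0.3 + 0.5*1.1444*1^2
= 0.8722


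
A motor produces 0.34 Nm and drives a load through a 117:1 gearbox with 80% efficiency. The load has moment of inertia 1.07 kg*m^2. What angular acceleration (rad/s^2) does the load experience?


tau_out = tau_motor * N * eta
= 0.34 * 117 * 0.8 = 31.824 Nm
alpha = tau_out / I = 31.824 / 1.07
= 29.7421 rad/s^2


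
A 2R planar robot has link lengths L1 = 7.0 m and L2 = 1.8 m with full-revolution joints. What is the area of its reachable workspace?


r_max = L1 + L2 = 8.8 m
r_min = |L1 - L2| = 5.2 m
Area = pi*(r_max^2 - r_min^2)
= pi*(77.44 - 27.04)
= pi * 50.4
= 158.3363 m^2


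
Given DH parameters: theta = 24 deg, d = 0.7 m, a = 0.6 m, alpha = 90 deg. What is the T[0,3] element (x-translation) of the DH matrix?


T[0,3] = a * cos(theta)
= 0.6 * cos(24 deg)
= 0.6 * 0.9135
= 0.5481


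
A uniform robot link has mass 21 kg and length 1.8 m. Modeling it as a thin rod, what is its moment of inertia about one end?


I = (1/3) * m * L^2
= (1/3) * 21 * 1.8^2
= 0.333333 * 21 * 3.24
= 22.68 kg*m^2


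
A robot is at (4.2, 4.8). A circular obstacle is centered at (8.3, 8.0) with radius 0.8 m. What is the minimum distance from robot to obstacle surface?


center_dist = sqrt((4.2-8.3)^2 + (4.8-8.0)^2)
= sqrt(16.81 + 10.24)
= 5.201
min_dist = center_dist - radius = 5.201 - 0.8 = 4.401 m


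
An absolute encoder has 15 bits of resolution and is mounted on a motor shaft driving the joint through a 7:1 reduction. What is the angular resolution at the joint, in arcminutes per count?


counts = 2^15 = 32768
effective counts at joint = 32768 * 7 = 229376
resolution = 360*60 / 229376
= 0.0942 arcmin/count


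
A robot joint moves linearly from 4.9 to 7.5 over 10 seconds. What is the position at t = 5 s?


s = t/T = 5/10 = 0.5
p(t) = p0 + (pf-p0)*s
= 4.9 + (7.5 - 4.9) * 0.5
= 6.2


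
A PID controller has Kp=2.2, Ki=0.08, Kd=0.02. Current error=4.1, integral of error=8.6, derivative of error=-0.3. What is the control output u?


u = Kp*e + Ki*int(e) + Kd*de/dt
= 2.2*4.1 + 0.08*8.6 + 0.02*(-0.3)
= 9.02 + 0.688 + -0.006
= 9.702


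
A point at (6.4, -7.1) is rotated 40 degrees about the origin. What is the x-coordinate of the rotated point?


x' = x*cos(theta) - y*sin(theta)
cos(40 deg) = 0.766, sin(40 deg) = 0.6428
x' = 6.4 * 0.766 - -7.1 * 0.6428
= 4.9027 - -4.5638
= 9.4665


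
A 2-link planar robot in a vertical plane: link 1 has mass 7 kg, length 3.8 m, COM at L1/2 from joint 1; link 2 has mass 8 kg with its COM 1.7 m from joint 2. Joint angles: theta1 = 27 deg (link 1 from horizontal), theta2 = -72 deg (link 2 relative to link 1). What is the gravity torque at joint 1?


Horizontal distance from joint 1 to link-1 COM:
  x_c1 = (L1/2)*cos(t1) = 1.9 * 0.891 = 1.6929 m
Horizontal distance from joint 1 to link-2 COM:
  x_c2 = L1*cos(t1) + Lc2*cos(t1+t2)
       = 3.8*0.891 + 1.7*0.7071 = 4.5879 m
tau1 = m1*g*x_c1 + m2*g*x_c2
     = 7*9.81*1.6929 + 8*9.81*4.5879
     = 116.2523 + 360.0589
     = 476.3112 Nm


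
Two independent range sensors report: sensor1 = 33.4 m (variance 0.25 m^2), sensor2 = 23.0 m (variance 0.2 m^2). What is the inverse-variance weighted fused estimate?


w1 = (1/var1) / (1/var1 + 1/var2)
   = 4.0 / (4.0 + 5.0) = 0.4444
w2 = 1 - w1 = 0.5556
fused = w1*s1 + w2*s2 = 14.8444 + 12.7778
= 27.6222 m


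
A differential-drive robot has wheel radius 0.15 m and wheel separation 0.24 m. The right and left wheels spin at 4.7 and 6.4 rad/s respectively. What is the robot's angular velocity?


vR = r*wR = 0.15*4.7 = 0.705 m/s
vL = r*wL = 0.15*6.4 = 0.96 m/s
v = (vR+vL)/2 = 0.8325 m/s
omega = (vR-vL)/L = -1.0625 rad/s
angular velocity = -1.0625 rad/s


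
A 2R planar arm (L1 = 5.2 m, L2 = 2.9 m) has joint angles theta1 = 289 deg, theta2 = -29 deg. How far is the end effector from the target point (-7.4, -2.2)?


End effector via forward kinematics:
x = L1*cos(t1) + L2*cos(t1+t2) = 1.1894
y = L1*sin(t1) + L2*sin(t1+t2) = -7.7726
Distance to target:
d = sqrt((-7.4 - 1.1894)^2 + (-2.2 - -7.7726)^2)
= sqrt(73.7774 + 31.0543)
= 10.2387 m


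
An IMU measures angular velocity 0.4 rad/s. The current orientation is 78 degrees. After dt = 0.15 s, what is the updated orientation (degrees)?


delta_theta = w * dt = 0.4 * 0.15 = 0.06 rad
= 3.4377 deg
theta_new = 78 + 3.4377 = 81.4377 deg


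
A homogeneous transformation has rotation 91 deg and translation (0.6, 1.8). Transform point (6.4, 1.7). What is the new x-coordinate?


x' = cos(theta)*px - sin(theta)*py + tx
= -0.0175*6.4 - 0.9998*1.7 + 0.6
= -1.2114


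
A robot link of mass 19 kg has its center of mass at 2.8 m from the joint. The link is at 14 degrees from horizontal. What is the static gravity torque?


tau = m*g*L*cos(angle)
= 19 * 9.81 * 2.8 * cos(14 deg)
= 19 * 9.81 * 2.8 * 0.9703
= 506.3896 Nm


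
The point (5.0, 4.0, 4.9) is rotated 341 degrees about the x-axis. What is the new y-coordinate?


Rotation about x-axis: y' = y*cos(theta) - z*sin(theta)
= 4.0 * 0.9455 - 4.9 * -0.3256
= 5.3774


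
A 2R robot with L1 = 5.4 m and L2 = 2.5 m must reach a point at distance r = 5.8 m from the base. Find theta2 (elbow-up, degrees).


cos(theta2) = (r^2 - L1^2 - L2^2) / (2*L1*L2)
cos(theta2) = (33.64 - 29.16 - 6.25) / 27.0
cos(theta2) = -0.065556
theta2 = 93.7588 degrees


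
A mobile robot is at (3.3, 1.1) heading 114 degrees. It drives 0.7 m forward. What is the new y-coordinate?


y_new = y0 + d*sin(theta)
= 1.1 + 0.7*sin(114)
= 1.1 + 0.6395
= 1.7395


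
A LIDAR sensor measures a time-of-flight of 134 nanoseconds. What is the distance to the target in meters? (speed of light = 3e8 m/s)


tof = 134 ns = 1.34e-07 s
dist = c * tof / 2
= 3e8 * 1.34e-07 / 2
= 20.1 m


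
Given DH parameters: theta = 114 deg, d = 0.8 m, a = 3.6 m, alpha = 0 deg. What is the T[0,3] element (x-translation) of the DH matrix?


T[0,3] = a * cos(theta)
= 3.6 * cos(114 deg)
= 3.6 * -0.4067
= -1.4643


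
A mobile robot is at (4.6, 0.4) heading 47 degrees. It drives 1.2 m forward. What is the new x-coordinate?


x_new = x0 + d*cos(theta)
= 4.6 + 1.2*cos(47)
= 4.6 + 0.8184
= 5.4184


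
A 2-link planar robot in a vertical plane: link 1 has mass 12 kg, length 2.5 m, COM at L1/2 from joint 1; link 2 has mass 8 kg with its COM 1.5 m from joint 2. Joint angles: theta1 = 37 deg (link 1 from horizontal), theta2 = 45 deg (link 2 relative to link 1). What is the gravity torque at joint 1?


Horizontal distance from joint 1 to link-1 COM:
  x_c1 = (L1/2)*cos(t1) = 1.25 * 0.7986 = 0.9983 m
Horizontal distance from joint 1 to link-2 COM:
  x_c2 = L1*cos(t1) + Lc2*cos(t1+t2)
       = 2.5*0.7986 + 1.5*0.1392 = 2.2053 m
tau1 = m1*g*x_c1 + m2*g*x_c2
     = 12*9.81*0.9983 + 8*9.81*2.2053
     = 117.5192 + 173.0757
     = 290.595 Nm


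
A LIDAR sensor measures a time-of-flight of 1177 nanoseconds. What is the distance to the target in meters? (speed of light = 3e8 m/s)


tof = 1177 ns = 1.177e-06 s
dist = c * tof / 2
= 3e8 * 1.177e-06 / 2
= 176.55 m


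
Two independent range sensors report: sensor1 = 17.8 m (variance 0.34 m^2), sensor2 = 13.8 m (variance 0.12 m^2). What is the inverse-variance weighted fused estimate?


w1 = (1/var1) / (1/var1 + 1/var2)
   = 2.9412 / (2.9412 + 8.3333) = 0.2609
w2 = 1 - w1 = 0.7391
fused = w1*s1 + w2*s2 = 4.6435 + 10.2
= 14.8435 m


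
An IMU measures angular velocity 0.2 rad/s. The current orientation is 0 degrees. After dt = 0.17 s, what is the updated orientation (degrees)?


delta_theta = w * dt = 0.2 * 0.17 = 0.034 rad
= 1.9481 deg
theta_new = 0 + 1.9481 = 1.9481 deg


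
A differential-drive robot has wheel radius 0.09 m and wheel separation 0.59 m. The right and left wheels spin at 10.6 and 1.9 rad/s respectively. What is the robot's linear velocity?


vR = r*wR = 0.09*10.6 = 0.954 m/s
vL = r*wL = 0.09*1.9 = 0.171 m/s
v = (vR+vL)/2 = 0.5625 m/s
omega = (vR-vL)/L = 1.3271 rad/s
linear velocity = 0.5625 m/s


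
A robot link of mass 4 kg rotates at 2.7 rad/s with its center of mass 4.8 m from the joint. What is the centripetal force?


F = m * omega^2 * r
= 4 * 2.7^2 * 4.8
= 4 * 7.29 * 4.8
= 139.968 N


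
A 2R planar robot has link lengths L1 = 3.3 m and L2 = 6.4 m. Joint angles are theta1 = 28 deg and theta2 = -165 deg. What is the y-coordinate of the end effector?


Convert angles to radians: theta1 = 0.4887, theta2 = -2.8798
y = L1*sin(theta1) + L2*sin(theta1+theta2)
y = 1.5493 + -4.3648
y = -2.8155


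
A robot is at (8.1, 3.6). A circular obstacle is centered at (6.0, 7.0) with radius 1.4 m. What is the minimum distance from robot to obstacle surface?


center_dist = sqrt((8.1-6.0)^2 + (3.6-7.0)^2)
= sqrt(4.41 + 11.56)
= 3.9962
min_dist = center_dist - radius = 3.9962 - 1.4 = 2.5962 m


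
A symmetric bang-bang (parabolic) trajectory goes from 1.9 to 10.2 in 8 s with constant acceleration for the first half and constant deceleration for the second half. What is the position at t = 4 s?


Symmetric rest-to-rest: each phase covers (pf-p0)/2 in time T/2. 0.5*a*(T/2)^2 = (pf-p0)/2 => a = 4*(pf-p0)/T^2
a = 4*(10.2-1.9)/8^2 = 0.5187
t = 4 is in the acceleration phase (t <= T/2).
p = p0 + 0.5*a*t^2 = 1.9 + 0.5*0.5187*4^2
= 6.05


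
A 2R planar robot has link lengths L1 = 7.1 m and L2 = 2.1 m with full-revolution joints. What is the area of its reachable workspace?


r_max = L1 + L2 = 9.2 m
r_min = |L1 - L2| = 5.0 m
Area = pi*(r_max^2 - r_min^2)
= pi*(84.64 - 25.0)
= pi * 59.64
= 187.3646 m^2


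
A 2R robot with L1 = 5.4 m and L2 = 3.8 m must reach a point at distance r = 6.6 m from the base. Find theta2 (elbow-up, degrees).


cos(theta2) = (r^2 - L1^2 - L2^2) / (2*L1*L2)
cos(theta2) = (43.56 - 29.16 - 14.44) / 41.04
cos(theta2) = -0.000975
theta2 = 90.0558 degrees


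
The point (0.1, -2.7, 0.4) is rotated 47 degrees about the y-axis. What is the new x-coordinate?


Rotation about y-axis: x' = x*cos(theta) + z*sin(theta)
= 0.1 * 0.682 + 0.4 * 0.7314
= 0.3607
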